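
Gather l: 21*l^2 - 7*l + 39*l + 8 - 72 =21*l^2 + 32*l - 64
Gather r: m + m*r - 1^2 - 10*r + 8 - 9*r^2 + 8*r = m - 9*r^2 + r*(m - 2) + 7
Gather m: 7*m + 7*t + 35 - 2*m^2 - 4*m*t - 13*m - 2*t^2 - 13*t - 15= -2*m^2 + m*(-4*t - 6) - 2*t^2 - 6*t + 20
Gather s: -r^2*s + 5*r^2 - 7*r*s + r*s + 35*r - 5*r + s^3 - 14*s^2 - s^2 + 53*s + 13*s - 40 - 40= 5*r^2 + 30*r + s^3 - 15*s^2 + s*(-r^2 - 6*r + 66) - 80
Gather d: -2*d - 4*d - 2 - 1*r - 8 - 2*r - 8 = -6*d - 3*r - 18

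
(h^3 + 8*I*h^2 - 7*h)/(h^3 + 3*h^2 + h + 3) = h*(h + 7*I)/(h^2 + h*(3 - I) - 3*I)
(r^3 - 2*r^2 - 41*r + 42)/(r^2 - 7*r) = r + 5 - 6/r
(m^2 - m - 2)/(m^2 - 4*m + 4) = (m + 1)/(m - 2)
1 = 1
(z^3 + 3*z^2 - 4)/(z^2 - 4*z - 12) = (z^2 + z - 2)/(z - 6)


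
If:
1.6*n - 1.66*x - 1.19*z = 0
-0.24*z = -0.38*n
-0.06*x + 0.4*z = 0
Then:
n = 0.00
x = 0.00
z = 0.00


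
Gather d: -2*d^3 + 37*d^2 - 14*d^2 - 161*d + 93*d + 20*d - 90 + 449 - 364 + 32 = -2*d^3 + 23*d^2 - 48*d + 27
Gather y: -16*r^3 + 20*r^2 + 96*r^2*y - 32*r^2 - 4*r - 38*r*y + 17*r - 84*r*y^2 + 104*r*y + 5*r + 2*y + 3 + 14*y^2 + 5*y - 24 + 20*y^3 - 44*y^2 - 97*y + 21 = -16*r^3 - 12*r^2 + 18*r + 20*y^3 + y^2*(-84*r - 30) + y*(96*r^2 + 66*r - 90)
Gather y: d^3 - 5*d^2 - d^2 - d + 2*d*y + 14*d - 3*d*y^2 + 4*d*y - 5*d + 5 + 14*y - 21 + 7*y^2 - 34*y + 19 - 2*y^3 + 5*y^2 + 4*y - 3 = d^3 - 6*d^2 + 8*d - 2*y^3 + y^2*(12 - 3*d) + y*(6*d - 16)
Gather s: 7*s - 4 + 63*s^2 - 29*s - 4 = 63*s^2 - 22*s - 8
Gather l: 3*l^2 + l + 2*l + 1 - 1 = 3*l^2 + 3*l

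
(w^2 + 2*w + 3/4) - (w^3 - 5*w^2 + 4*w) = -w^3 + 6*w^2 - 2*w + 3/4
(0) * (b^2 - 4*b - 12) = 0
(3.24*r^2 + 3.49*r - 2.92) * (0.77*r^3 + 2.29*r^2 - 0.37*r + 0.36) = 2.4948*r^5 + 10.1069*r^4 + 4.5449*r^3 - 6.8117*r^2 + 2.3368*r - 1.0512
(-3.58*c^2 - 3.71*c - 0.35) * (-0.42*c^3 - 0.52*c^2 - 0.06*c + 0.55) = 1.5036*c^5 + 3.4198*c^4 + 2.291*c^3 - 1.5644*c^2 - 2.0195*c - 0.1925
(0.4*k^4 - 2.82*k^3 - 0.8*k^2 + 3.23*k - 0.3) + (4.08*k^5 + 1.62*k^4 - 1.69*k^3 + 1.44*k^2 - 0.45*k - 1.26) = 4.08*k^5 + 2.02*k^4 - 4.51*k^3 + 0.64*k^2 + 2.78*k - 1.56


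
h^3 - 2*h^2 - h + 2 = (h - 2)*(h - 1)*(h + 1)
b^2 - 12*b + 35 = (b - 7)*(b - 5)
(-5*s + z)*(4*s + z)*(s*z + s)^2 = -20*s^4*z^2 - 40*s^4*z - 20*s^4 - s^3*z^3 - 2*s^3*z^2 - s^3*z + s^2*z^4 + 2*s^2*z^3 + s^2*z^2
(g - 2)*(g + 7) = g^2 + 5*g - 14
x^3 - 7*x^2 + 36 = (x - 6)*(x - 3)*(x + 2)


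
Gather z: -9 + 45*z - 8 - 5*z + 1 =40*z - 16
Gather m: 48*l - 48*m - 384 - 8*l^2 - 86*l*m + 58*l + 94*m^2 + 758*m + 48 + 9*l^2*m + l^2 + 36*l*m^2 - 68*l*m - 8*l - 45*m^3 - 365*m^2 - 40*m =-7*l^2 + 98*l - 45*m^3 + m^2*(36*l - 271) + m*(9*l^2 - 154*l + 670) - 336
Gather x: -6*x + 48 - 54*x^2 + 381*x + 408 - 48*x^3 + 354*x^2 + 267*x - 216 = -48*x^3 + 300*x^2 + 642*x + 240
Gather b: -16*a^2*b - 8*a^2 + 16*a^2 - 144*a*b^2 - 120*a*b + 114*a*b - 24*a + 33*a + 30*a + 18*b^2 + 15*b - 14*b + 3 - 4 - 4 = 8*a^2 + 39*a + b^2*(18 - 144*a) + b*(-16*a^2 - 6*a + 1) - 5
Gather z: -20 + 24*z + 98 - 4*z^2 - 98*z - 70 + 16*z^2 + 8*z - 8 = 12*z^2 - 66*z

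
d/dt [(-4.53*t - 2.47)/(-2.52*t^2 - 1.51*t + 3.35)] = (11.4156*t^2 + 6.8403*t - (4.53*t + 2.47)*(5.04*t + 1.51) - 15.1755)/(2.52*t^2 + 1.51*t - 3.35)^2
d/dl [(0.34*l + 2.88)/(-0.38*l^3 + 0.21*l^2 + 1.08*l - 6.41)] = (0.2584*l^3 + 3.2118*l^2 - 1.2096*l - 5.2898)/(0.1444*l^6 - 0.1596*l^5 - 0.7767*l^4 + 5.3252*l^3 - 1.5258*l^2 - 13.8456*l + 41.0881)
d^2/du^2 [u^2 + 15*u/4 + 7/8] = 2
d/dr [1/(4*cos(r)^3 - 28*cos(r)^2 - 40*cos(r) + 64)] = (3*cos(r)^2 - 14*cos(r) - 10)*sin(r)/(4*(cos(r)^3 - 7*cos(r)^2 - 10*cos(r) + 16)^2)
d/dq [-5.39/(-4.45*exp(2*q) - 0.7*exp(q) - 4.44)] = (-47.971*exp(q) - 3.773)*exp(q)/(4.45*exp(2*q) + 0.7*exp(q) + 4.44)^2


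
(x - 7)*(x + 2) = x^2 - 5*x - 14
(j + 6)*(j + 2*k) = j^2 + 2*j*k + 6*j + 12*k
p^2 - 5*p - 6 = (p - 6)*(p + 1)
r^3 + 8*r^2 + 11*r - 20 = (r - 1)*(r + 4)*(r + 5)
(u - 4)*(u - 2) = u^2 - 6*u + 8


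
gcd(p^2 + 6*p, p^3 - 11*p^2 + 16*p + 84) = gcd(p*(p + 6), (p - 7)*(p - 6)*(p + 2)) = 1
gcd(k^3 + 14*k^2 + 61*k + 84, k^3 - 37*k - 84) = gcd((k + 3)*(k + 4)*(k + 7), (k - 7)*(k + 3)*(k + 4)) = k^2 + 7*k + 12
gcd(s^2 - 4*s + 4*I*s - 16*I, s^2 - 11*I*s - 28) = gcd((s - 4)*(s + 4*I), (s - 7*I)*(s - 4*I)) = 1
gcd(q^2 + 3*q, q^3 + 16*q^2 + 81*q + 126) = q + 3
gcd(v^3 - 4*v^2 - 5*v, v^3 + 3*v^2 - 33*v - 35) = v^2 - 4*v - 5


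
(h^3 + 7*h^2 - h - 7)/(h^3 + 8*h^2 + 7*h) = (h - 1)/h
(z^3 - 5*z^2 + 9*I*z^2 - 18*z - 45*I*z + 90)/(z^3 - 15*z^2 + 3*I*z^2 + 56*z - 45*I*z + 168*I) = (z^2 + z*(-5 + 6*I) - 30*I)/(z^2 - 15*z + 56)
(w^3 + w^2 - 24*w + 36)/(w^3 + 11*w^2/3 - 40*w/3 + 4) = 3*(w - 3)/(3*w - 1)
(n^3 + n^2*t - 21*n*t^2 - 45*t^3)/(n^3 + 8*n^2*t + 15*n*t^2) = (n^2 - 2*n*t - 15*t^2)/(n*(n + 5*t))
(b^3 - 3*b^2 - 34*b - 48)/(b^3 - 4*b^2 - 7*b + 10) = (b^2 - 5*b - 24)/(b^2 - 6*b + 5)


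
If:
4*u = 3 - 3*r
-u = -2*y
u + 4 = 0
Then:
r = 19/3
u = -4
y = -2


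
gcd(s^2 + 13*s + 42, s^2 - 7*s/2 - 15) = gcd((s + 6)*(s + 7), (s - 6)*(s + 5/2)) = 1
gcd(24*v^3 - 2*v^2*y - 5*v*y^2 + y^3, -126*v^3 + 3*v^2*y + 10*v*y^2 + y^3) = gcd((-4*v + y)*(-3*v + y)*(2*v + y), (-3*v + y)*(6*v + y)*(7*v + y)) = -3*v + y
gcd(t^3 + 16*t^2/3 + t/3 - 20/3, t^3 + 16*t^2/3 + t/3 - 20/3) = t^3 + 16*t^2/3 + t/3 - 20/3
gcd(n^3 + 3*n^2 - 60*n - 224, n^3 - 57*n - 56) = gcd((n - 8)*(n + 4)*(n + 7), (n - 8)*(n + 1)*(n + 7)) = n^2 - n - 56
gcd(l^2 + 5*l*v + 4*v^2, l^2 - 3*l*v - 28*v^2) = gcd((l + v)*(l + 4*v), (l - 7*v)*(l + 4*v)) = l + 4*v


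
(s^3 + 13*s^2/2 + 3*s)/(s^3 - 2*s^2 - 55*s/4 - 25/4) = 2*s*(s + 6)/(2*s^2 - 5*s - 25)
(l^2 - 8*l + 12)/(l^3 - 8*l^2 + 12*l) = 1/l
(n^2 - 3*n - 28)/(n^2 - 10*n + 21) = (n + 4)/(n - 3)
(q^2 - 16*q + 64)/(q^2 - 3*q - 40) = (q - 8)/(q + 5)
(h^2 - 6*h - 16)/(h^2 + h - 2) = (h - 8)/(h - 1)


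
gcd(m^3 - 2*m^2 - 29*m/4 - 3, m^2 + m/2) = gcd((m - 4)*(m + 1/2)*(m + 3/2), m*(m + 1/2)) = m + 1/2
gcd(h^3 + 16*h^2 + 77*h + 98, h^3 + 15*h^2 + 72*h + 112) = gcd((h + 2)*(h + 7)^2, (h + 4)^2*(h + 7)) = h + 7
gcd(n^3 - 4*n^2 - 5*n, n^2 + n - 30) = n - 5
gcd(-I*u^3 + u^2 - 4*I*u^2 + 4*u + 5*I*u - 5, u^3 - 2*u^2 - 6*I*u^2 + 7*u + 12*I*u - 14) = u + I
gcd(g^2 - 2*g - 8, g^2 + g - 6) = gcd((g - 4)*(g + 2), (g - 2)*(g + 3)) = 1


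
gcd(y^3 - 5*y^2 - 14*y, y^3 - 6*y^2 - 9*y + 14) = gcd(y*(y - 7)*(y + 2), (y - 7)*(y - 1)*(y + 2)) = y^2 - 5*y - 14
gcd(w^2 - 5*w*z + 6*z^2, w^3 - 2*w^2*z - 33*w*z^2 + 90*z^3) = -w + 3*z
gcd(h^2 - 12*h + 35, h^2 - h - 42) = h - 7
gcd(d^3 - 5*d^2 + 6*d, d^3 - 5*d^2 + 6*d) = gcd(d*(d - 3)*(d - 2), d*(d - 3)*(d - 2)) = d^3 - 5*d^2 + 6*d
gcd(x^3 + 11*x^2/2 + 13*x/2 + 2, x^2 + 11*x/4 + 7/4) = x + 1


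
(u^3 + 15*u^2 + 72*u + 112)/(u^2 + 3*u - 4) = (u^2 + 11*u + 28)/(u - 1)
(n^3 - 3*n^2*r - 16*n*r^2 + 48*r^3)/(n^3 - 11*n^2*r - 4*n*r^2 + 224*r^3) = (n^2 - 7*n*r + 12*r^2)/(n^2 - 15*n*r + 56*r^2)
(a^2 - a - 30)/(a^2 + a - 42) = (a + 5)/(a + 7)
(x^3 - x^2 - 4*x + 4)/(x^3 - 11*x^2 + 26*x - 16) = (x + 2)/(x - 8)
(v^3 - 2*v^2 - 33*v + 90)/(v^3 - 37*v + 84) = (v^2 + v - 30)/(v^2 + 3*v - 28)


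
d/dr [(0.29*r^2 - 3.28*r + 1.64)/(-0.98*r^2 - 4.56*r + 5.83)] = (-4.5368*r^2 + 6.5958*r - 11.644)/(0.9604*r^4 + 8.9376*r^3 + 9.3668*r^2 - 53.1696*r + 33.9889)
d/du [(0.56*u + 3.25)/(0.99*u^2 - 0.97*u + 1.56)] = (-0.5544*u^2 - 6.435*u + 4.0261)/(0.9801*u^4 - 1.9206*u^3 + 4.0297*u^2 - 3.0264*u + 2.4336)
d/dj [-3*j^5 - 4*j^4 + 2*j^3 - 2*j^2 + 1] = j*(-15*j^3 - 16*j^2 + 6*j - 4)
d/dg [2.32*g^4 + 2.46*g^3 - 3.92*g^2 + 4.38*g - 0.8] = 9.28*g^3 + 7.38*g^2 - 7.84*g + 4.38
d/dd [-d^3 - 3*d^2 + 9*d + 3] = -3*d^2 - 6*d + 9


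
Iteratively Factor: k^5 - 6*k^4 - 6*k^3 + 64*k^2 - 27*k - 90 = (k - 5)*(k^4 - k^3 - 11*k^2 + 9*k + 18) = (k - 5)*(k - 2)*(k^3 + k^2 - 9*k - 9) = (k - 5)*(k - 2)*(k + 3)*(k^2 - 2*k - 3) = (k - 5)*(k - 2)*(k + 1)*(k + 3)*(k - 3)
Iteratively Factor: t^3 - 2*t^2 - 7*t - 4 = (t + 1)*(t^2 - 3*t - 4) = (t + 1)^2*(t - 4)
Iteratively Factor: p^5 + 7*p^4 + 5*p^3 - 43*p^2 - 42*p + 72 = (p - 2)*(p^4 + 9*p^3 + 23*p^2 + 3*p - 36) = (p - 2)*(p + 3)*(p^3 + 6*p^2 + 5*p - 12) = (p - 2)*(p + 3)*(p + 4)*(p^2 + 2*p - 3) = (p - 2)*(p + 3)^2*(p + 4)*(p - 1)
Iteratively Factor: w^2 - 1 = (w + 1)*(w - 1)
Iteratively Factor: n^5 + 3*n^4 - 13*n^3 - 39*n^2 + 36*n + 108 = (n - 3)*(n^4 + 6*n^3 + 5*n^2 - 24*n - 36) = (n - 3)*(n + 3)*(n^3 + 3*n^2 - 4*n - 12) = (n - 3)*(n - 2)*(n + 3)*(n^2 + 5*n + 6) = (n - 3)*(n - 2)*(n + 3)^2*(n + 2)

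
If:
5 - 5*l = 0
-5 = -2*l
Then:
No Solution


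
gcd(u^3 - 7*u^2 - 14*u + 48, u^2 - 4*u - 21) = u + 3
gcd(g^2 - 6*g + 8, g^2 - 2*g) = g - 2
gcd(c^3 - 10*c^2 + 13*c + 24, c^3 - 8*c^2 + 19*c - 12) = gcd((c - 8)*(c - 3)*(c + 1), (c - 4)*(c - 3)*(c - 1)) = c - 3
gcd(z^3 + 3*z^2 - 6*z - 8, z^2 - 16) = z + 4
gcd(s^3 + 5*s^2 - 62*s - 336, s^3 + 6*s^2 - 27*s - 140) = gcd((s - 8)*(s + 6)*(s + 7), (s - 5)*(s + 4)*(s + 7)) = s + 7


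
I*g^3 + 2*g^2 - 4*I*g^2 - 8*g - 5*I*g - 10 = (g - 5)*(g - 2*I)*(I*g + I)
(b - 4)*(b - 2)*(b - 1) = b^3 - 7*b^2 + 14*b - 8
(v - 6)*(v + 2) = v^2 - 4*v - 12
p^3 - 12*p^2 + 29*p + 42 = (p - 7)*(p - 6)*(p + 1)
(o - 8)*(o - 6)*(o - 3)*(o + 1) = o^4 - 16*o^3 + 73*o^2 - 54*o - 144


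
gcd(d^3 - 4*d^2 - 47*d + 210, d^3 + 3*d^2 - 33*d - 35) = d^2 + 2*d - 35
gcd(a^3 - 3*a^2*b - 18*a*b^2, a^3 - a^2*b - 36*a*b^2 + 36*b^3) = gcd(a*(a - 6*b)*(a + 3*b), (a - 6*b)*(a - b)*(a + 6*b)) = a - 6*b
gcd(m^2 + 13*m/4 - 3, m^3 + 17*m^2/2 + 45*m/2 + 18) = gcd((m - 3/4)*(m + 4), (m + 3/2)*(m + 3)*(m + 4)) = m + 4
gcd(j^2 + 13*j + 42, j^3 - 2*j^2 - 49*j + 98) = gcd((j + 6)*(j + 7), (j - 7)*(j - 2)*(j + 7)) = j + 7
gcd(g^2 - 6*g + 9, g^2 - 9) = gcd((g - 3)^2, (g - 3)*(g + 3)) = g - 3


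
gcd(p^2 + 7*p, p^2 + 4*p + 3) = 1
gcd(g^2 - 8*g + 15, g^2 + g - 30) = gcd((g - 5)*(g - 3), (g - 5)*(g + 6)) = g - 5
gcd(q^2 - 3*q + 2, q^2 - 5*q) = 1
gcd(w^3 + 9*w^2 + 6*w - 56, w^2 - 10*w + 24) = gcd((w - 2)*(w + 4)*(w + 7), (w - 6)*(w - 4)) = 1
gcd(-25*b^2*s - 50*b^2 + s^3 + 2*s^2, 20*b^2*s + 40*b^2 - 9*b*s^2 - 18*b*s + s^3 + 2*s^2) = -5*b*s - 10*b + s^2 + 2*s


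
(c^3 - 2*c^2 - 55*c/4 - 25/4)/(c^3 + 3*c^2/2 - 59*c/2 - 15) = (c + 5/2)/(c + 6)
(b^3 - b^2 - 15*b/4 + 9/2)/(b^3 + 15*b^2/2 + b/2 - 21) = (b - 3/2)/(b + 7)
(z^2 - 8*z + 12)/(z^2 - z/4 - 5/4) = 4*(-z^2 + 8*z - 12)/(-4*z^2 + z + 5)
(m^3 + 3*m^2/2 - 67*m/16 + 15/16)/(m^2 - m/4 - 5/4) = (4*m^2 + 11*m - 3)/(4*(m + 1))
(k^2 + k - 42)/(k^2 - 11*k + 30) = (k + 7)/(k - 5)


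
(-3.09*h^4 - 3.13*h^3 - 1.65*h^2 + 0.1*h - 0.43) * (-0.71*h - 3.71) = 2.1939*h^5 + 13.6862*h^4 + 12.7838*h^3 + 6.0505*h^2 - 0.0657*h + 1.5953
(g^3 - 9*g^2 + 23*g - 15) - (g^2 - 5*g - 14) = g^3 - 10*g^2 + 28*g - 1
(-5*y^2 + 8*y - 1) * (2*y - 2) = -10*y^3 + 26*y^2 - 18*y + 2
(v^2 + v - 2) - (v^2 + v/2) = v/2 - 2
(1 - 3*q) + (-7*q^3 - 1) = -7*q^3 - 3*q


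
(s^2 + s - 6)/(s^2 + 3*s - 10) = (s + 3)/(s + 5)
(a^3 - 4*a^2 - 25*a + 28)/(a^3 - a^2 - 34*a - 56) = (a - 1)/(a + 2)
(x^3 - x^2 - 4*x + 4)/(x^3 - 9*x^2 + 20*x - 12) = (x + 2)/(x - 6)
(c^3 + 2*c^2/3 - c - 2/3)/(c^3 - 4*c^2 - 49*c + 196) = (c^3 + 2*c^2/3 - c - 2/3)/(c^3 - 4*c^2 - 49*c + 196)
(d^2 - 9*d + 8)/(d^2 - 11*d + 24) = (d - 1)/(d - 3)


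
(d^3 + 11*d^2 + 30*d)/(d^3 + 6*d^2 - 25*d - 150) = d/(d - 5)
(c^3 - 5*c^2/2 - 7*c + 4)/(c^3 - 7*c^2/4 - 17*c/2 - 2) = 2*(2*c - 1)/(4*c + 1)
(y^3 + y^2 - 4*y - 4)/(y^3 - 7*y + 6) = (y^2 + 3*y + 2)/(y^2 + 2*y - 3)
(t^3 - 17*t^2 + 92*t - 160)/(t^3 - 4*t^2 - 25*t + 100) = (t - 8)/(t + 5)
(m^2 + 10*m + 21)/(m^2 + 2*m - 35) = (m + 3)/(m - 5)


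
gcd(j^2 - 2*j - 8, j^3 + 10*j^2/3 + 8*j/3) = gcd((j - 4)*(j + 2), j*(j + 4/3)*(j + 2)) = j + 2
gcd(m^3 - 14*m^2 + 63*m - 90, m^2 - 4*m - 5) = m - 5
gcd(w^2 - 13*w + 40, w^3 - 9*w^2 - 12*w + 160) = w^2 - 13*w + 40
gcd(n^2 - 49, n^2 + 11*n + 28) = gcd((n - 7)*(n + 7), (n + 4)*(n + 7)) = n + 7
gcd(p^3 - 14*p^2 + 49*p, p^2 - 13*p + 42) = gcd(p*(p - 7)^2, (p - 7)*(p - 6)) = p - 7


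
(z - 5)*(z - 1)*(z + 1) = z^3 - 5*z^2 - z + 5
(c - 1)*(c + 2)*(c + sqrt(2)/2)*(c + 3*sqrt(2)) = c^4 + c^3 + 7*sqrt(2)*c^3/2 + c^2 + 7*sqrt(2)*c^2/2 - 7*sqrt(2)*c + 3*c - 6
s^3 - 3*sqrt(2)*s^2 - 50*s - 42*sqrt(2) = (s - 7*sqrt(2))*(s + sqrt(2))*(s + 3*sqrt(2))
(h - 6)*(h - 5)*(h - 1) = h^3 - 12*h^2 + 41*h - 30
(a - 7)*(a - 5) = a^2 - 12*a + 35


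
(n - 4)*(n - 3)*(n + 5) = n^3 - 2*n^2 - 23*n + 60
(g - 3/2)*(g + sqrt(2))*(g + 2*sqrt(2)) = g^3 - 3*g^2/2 + 3*sqrt(2)*g^2 - 9*sqrt(2)*g/2 + 4*g - 6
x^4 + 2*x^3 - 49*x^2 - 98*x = x*(x - 7)*(x + 2)*(x + 7)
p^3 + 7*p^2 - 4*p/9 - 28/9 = (p - 2/3)*(p + 2/3)*(p + 7)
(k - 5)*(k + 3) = k^2 - 2*k - 15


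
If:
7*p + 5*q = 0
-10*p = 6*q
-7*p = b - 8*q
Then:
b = 0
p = 0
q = 0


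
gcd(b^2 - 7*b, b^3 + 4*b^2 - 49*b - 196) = b - 7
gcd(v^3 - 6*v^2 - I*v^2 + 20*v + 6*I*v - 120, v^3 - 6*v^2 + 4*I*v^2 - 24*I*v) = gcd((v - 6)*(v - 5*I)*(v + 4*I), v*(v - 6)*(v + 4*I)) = v^2 + v*(-6 + 4*I) - 24*I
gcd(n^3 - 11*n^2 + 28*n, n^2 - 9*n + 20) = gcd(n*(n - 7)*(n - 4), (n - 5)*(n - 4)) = n - 4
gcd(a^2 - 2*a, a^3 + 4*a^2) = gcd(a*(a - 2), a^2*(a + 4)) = a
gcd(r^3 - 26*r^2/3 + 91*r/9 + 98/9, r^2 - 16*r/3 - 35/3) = r - 7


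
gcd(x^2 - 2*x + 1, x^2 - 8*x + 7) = x - 1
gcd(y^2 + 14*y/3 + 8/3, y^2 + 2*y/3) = y + 2/3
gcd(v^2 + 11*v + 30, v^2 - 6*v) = 1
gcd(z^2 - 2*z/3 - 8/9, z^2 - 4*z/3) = z - 4/3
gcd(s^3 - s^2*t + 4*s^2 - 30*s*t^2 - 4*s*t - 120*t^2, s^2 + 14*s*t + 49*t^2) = 1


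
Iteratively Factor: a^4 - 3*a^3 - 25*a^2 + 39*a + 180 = (a + 3)*(a^3 - 6*a^2 - 7*a + 60) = (a - 4)*(a + 3)*(a^2 - 2*a - 15) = (a - 5)*(a - 4)*(a + 3)*(a + 3)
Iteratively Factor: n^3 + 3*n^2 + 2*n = (n)*(n^2 + 3*n + 2) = n*(n + 2)*(n + 1)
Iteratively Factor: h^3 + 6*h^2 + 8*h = (h + 2)*(h^2 + 4*h) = h*(h + 2)*(h + 4)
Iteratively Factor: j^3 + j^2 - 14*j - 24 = (j + 2)*(j^2 - j - 12) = (j + 2)*(j + 3)*(j - 4)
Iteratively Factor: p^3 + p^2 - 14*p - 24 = (p + 2)*(p^2 - p - 12) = (p + 2)*(p + 3)*(p - 4)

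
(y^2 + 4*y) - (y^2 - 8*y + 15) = 12*y - 15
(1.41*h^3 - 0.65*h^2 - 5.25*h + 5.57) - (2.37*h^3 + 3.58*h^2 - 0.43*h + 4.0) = -0.96*h^3 - 4.23*h^2 - 4.82*h + 1.57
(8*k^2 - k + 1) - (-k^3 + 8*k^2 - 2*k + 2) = k^3 + k - 1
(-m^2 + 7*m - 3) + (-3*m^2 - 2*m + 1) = -4*m^2 + 5*m - 2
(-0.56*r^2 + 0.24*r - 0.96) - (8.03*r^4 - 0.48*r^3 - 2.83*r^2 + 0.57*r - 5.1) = -8.03*r^4 + 0.48*r^3 + 2.27*r^2 - 0.33*r + 4.14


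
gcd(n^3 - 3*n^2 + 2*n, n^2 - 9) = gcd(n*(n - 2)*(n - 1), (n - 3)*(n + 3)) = 1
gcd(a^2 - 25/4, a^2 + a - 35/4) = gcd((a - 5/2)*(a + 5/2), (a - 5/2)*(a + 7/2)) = a - 5/2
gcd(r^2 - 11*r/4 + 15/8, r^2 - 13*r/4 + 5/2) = r - 5/4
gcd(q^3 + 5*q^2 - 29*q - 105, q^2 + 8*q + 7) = q + 7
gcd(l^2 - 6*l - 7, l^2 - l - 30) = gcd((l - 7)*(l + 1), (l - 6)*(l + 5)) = 1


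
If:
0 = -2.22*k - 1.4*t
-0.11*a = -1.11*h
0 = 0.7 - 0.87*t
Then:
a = 10.0909090909091*h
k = -0.51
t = 0.80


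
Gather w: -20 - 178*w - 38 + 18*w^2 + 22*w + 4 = 18*w^2 - 156*w - 54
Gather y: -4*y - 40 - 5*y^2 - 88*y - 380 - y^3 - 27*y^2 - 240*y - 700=-y^3 - 32*y^2 - 332*y - 1120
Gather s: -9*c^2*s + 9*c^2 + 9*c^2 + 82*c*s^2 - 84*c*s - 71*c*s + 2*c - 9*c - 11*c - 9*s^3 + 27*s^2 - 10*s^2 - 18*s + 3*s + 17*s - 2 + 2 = 18*c^2 - 18*c - 9*s^3 + s^2*(82*c + 17) + s*(-9*c^2 - 155*c + 2)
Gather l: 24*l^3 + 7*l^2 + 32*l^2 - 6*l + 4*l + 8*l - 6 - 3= 24*l^3 + 39*l^2 + 6*l - 9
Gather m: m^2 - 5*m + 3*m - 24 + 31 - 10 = m^2 - 2*m - 3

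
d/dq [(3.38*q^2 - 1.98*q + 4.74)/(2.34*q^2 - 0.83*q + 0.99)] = (1.8278*q^2 - 15.4908*q + 1.974)/(5.4756*q^4 - 3.8844*q^3 + 5.3221*q^2 - 1.6434*q + 0.9801)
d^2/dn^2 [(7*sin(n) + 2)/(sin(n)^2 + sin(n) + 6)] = (-7*sin(n)^5 - sin(n)^4 + 260*sin(n)^3 + 100*sin(n)^2 - 480*sin(n) - 104)/(sin(n)^2 + sin(n) + 6)^3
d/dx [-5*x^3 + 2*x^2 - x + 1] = -15*x^2 + 4*x - 1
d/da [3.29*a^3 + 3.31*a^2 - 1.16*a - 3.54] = 9.87*a^2 + 6.62*a - 1.16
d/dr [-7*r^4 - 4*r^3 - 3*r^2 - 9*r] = -28*r^3 - 12*r^2 - 6*r - 9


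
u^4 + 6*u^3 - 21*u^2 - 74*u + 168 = (u - 3)*(u - 2)*(u + 4)*(u + 7)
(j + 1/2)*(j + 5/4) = j^2 + 7*j/4 + 5/8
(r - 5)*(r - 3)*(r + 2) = r^3 - 6*r^2 - r + 30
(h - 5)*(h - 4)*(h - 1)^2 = h^4 - 11*h^3 + 39*h^2 - 49*h + 20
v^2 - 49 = (v - 7)*(v + 7)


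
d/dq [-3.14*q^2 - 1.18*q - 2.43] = -6.28*q - 1.18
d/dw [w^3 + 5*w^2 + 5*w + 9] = 3*w^2 + 10*w + 5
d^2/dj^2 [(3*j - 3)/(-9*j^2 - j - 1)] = 6*(-(j - 1)*(18*j + 1)^2 + (27*j - 8)*(9*j^2 + j + 1))/(9*j^2 + j + 1)^3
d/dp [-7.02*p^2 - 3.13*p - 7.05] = -14.04*p - 3.13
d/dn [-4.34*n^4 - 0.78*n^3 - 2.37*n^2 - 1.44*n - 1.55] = -17.36*n^3 - 2.34*n^2 - 4.74*n - 1.44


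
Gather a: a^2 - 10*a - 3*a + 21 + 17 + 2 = a^2 - 13*a + 40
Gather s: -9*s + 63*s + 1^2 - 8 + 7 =54*s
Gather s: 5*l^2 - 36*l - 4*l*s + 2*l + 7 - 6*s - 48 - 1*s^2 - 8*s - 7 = 5*l^2 - 34*l - s^2 + s*(-4*l - 14) - 48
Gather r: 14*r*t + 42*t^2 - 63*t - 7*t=14*r*t + 42*t^2 - 70*t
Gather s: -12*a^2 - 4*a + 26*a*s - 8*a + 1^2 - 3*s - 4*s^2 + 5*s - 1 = -12*a^2 - 12*a - 4*s^2 + s*(26*a + 2)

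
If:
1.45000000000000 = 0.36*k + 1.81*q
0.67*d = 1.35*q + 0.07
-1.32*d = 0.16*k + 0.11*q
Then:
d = -0.70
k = 6.03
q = -0.40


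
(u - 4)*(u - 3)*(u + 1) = u^3 - 6*u^2 + 5*u + 12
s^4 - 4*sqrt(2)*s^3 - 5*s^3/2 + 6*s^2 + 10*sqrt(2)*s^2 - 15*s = s*(s - 5/2)*(s - 3*sqrt(2))*(s - sqrt(2))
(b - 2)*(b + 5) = b^2 + 3*b - 10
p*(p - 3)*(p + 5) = p^3 + 2*p^2 - 15*p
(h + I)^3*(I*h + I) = I*h^4 - 3*h^3 + I*h^3 - 3*h^2 - 3*I*h^2 + h - 3*I*h + 1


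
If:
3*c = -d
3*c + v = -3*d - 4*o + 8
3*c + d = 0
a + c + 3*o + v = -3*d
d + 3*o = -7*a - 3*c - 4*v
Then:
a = -25*v/58 - 48/29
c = 36/29 - 3*v/58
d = 9*v/58 - 108/29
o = 112/29 - 19*v/58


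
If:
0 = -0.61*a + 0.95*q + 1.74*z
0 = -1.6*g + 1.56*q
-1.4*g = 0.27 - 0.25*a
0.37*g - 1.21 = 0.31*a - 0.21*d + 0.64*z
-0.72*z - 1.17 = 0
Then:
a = -6.92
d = -6.88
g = -1.43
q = -1.46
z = -1.62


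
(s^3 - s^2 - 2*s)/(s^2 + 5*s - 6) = s*(s^2 - s - 2)/(s^2 + 5*s - 6)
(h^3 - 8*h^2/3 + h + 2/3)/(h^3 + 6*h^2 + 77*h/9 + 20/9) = 3*(h^2 - 3*h + 2)/(3*h^2 + 17*h + 20)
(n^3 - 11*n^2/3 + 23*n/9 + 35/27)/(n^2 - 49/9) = (9*n^2 - 12*n - 5)/(3*(3*n + 7))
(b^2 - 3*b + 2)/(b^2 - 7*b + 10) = (b - 1)/(b - 5)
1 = 1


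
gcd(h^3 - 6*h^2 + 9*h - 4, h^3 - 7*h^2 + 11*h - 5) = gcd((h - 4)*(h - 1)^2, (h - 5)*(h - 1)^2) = h^2 - 2*h + 1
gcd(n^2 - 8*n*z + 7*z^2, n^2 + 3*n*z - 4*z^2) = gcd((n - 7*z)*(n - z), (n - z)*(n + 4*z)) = -n + z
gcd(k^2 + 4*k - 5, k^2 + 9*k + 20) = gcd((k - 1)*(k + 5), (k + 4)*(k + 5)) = k + 5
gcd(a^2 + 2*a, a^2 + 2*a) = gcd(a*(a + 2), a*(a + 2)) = a^2 + 2*a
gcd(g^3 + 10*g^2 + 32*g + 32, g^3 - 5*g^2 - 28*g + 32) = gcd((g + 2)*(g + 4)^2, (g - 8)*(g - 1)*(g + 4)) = g + 4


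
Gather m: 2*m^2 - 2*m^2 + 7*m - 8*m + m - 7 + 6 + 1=0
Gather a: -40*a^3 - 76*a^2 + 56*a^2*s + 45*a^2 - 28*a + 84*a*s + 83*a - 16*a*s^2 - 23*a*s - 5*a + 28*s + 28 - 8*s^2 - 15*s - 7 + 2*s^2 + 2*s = -40*a^3 + a^2*(56*s - 31) + a*(-16*s^2 + 61*s + 50) - 6*s^2 + 15*s + 21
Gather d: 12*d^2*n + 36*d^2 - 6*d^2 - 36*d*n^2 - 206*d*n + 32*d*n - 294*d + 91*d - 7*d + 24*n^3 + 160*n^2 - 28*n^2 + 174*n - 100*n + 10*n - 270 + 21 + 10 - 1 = d^2*(12*n + 30) + d*(-36*n^2 - 174*n - 210) + 24*n^3 + 132*n^2 + 84*n - 240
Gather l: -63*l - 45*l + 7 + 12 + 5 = 24 - 108*l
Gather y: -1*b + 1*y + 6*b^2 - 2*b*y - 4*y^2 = 6*b^2 - b - 4*y^2 + y*(1 - 2*b)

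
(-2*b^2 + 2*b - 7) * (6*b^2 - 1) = -12*b^4 + 12*b^3 - 40*b^2 - 2*b + 7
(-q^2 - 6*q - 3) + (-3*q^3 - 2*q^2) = -3*q^3 - 3*q^2 - 6*q - 3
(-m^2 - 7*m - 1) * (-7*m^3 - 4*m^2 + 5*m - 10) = 7*m^5 + 53*m^4 + 30*m^3 - 21*m^2 + 65*m + 10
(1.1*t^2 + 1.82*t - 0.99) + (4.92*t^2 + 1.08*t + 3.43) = 6.02*t^2 + 2.9*t + 2.44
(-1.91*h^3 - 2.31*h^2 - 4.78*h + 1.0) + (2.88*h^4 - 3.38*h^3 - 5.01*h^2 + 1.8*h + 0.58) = 2.88*h^4 - 5.29*h^3 - 7.32*h^2 - 2.98*h + 1.58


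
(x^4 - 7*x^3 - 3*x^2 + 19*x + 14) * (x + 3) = x^5 - 4*x^4 - 24*x^3 + 10*x^2 + 71*x + 42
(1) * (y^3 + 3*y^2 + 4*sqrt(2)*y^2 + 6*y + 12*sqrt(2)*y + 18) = y^3 + 3*y^2 + 4*sqrt(2)*y^2 + 6*y + 12*sqrt(2)*y + 18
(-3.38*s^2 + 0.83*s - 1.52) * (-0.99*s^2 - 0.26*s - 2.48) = 3.3462*s^4 + 0.0571*s^3 + 9.6714*s^2 - 1.6632*s + 3.7696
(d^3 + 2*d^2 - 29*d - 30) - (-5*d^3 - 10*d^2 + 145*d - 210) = 6*d^3 + 12*d^2 - 174*d + 180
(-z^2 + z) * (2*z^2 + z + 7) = -2*z^4 + z^3 - 6*z^2 + 7*z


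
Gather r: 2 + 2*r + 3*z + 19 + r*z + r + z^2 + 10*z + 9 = r*(z + 3) + z^2 + 13*z + 30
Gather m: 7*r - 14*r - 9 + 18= 9 - 7*r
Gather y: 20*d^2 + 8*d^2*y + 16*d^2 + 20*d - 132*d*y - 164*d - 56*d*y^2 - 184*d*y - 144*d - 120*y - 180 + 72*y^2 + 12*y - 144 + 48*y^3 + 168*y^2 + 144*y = 36*d^2 - 288*d + 48*y^3 + y^2*(240 - 56*d) + y*(8*d^2 - 316*d + 36) - 324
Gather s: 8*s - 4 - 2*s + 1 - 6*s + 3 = 0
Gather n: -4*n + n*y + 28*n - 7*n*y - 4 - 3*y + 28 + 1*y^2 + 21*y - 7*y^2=n*(24 - 6*y) - 6*y^2 + 18*y + 24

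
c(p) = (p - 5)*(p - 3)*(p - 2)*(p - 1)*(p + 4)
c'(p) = (p - 5)*(p - 3)*(p - 2)*(p - 1) + (p - 5)*(p - 3)*(p - 2)*(p + 4) + (p - 5)*(p - 3)*(p - 1)*(p + 4) + (p - 5)*(p - 2)*(p - 1)*(p + 4) + (p - 3)*(p - 2)*(p - 1)*(p + 4) = 5*p^4 - 28*p^3 - 9*p^2 + 206*p - 214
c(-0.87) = 381.61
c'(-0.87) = -378.73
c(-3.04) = 949.24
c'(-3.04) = 290.27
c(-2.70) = 992.22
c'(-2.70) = -18.97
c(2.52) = 6.13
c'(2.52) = 1.52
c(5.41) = 139.82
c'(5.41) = 486.62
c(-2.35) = 945.49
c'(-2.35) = -231.93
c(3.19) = -6.44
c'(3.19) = -39.61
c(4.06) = -50.62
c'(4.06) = -41.30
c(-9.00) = -92400.00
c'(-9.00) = 50420.00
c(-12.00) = -371280.00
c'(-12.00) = 148082.00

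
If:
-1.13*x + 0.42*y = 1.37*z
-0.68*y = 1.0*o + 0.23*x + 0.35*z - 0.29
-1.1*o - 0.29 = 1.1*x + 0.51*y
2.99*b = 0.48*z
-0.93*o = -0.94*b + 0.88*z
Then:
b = 0.08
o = -0.37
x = -0.27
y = 0.82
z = 0.48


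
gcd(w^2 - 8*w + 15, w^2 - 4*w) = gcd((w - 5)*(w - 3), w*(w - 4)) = 1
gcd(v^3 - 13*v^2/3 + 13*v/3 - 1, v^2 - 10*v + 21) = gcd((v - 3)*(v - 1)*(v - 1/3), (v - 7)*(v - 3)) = v - 3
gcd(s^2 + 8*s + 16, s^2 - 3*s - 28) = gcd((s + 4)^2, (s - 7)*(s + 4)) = s + 4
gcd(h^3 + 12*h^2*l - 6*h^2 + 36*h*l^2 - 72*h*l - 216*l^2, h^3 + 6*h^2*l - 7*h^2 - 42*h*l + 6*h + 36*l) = h^2 + 6*h*l - 6*h - 36*l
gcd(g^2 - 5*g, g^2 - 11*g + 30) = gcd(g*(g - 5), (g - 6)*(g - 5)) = g - 5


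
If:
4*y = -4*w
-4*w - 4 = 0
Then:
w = -1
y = 1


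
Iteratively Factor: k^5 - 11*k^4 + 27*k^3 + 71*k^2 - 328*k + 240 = (k - 4)*(k^4 - 7*k^3 - k^2 + 67*k - 60) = (k - 5)*(k - 4)*(k^3 - 2*k^2 - 11*k + 12) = (k - 5)*(k - 4)^2*(k^2 + 2*k - 3) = (k - 5)*(k - 4)^2*(k - 1)*(k + 3)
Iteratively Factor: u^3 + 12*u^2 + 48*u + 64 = (u + 4)*(u^2 + 8*u + 16) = (u + 4)^2*(u + 4)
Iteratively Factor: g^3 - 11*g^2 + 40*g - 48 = (g - 4)*(g^2 - 7*g + 12) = (g - 4)^2*(g - 3)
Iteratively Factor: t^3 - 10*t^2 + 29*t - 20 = (t - 5)*(t^2 - 5*t + 4) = (t - 5)*(t - 4)*(t - 1)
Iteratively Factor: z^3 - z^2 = (z - 1)*(z^2) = z*(z - 1)*(z)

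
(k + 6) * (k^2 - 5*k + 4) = k^3 + k^2 - 26*k + 24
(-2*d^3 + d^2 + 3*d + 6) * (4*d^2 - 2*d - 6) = -8*d^5 + 8*d^4 + 22*d^3 + 12*d^2 - 30*d - 36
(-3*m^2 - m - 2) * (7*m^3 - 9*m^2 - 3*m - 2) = -21*m^5 + 20*m^4 + 4*m^3 + 27*m^2 + 8*m + 4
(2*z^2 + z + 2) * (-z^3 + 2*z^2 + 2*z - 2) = -2*z^5 + 3*z^4 + 4*z^3 + 2*z^2 + 2*z - 4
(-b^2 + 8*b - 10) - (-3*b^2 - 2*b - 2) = 2*b^2 + 10*b - 8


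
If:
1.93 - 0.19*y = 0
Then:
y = 10.16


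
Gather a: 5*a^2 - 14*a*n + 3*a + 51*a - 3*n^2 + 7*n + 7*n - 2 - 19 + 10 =5*a^2 + a*(54 - 14*n) - 3*n^2 + 14*n - 11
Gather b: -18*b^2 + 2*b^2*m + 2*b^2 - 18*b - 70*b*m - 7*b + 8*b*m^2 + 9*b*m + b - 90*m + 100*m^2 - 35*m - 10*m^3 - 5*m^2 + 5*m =b^2*(2*m - 16) + b*(8*m^2 - 61*m - 24) - 10*m^3 + 95*m^2 - 120*m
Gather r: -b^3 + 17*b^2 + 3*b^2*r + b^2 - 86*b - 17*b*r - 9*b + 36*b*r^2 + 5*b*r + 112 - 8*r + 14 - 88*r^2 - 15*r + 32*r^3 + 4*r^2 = -b^3 + 18*b^2 - 95*b + 32*r^3 + r^2*(36*b - 84) + r*(3*b^2 - 12*b - 23) + 126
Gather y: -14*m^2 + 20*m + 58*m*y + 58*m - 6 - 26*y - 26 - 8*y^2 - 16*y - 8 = -14*m^2 + 78*m - 8*y^2 + y*(58*m - 42) - 40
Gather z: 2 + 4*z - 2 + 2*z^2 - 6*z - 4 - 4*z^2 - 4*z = -2*z^2 - 6*z - 4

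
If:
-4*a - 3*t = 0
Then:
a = -3*t/4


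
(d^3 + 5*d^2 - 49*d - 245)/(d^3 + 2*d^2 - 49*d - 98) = (d + 5)/(d + 2)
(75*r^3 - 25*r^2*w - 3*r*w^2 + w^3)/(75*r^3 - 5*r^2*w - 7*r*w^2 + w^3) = (15*r^2 - 2*r*w - w^2)/(15*r^2 + 2*r*w - w^2)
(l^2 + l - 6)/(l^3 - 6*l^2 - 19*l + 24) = (l - 2)/(l^2 - 9*l + 8)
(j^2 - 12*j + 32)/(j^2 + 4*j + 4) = (j^2 - 12*j + 32)/(j^2 + 4*j + 4)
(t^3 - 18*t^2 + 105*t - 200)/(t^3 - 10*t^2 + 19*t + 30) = (t^2 - 13*t + 40)/(t^2 - 5*t - 6)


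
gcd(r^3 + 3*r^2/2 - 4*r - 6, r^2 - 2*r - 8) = r + 2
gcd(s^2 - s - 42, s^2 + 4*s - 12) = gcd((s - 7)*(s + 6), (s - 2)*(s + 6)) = s + 6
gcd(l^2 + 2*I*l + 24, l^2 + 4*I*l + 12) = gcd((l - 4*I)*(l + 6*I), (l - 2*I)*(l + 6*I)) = l + 6*I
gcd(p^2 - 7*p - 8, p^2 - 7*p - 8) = p^2 - 7*p - 8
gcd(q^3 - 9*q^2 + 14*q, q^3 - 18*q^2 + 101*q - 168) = q - 7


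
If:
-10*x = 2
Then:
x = -1/5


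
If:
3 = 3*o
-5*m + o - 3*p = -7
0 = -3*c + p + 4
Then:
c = p/3 + 4/3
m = 8/5 - 3*p/5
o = 1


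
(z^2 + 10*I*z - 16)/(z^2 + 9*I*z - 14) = (z + 8*I)/(z + 7*I)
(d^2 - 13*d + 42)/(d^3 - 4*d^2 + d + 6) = (d^2 - 13*d + 42)/(d^3 - 4*d^2 + d + 6)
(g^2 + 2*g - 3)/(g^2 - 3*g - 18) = (g - 1)/(g - 6)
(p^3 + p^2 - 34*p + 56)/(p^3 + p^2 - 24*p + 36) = (p^2 + 3*p - 28)/(p^2 + 3*p - 18)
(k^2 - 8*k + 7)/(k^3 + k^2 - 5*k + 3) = (k - 7)/(k^2 + 2*k - 3)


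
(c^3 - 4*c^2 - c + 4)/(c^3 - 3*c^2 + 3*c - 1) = (c^2 - 3*c - 4)/(c^2 - 2*c + 1)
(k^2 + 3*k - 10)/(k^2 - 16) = (k^2 + 3*k - 10)/(k^2 - 16)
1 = 1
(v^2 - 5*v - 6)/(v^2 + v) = (v - 6)/v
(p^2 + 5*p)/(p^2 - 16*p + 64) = p*(p + 5)/(p^2 - 16*p + 64)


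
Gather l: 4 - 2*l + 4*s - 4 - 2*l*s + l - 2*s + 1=l*(-2*s - 1) + 2*s + 1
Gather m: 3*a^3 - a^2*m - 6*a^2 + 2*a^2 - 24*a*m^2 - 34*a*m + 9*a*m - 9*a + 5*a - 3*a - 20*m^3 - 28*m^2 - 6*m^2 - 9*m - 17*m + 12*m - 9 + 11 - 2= 3*a^3 - 4*a^2 - 7*a - 20*m^3 + m^2*(-24*a - 34) + m*(-a^2 - 25*a - 14)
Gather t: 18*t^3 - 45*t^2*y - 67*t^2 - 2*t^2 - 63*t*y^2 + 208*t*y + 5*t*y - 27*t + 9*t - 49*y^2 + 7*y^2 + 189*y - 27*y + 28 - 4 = 18*t^3 + t^2*(-45*y - 69) + t*(-63*y^2 + 213*y - 18) - 42*y^2 + 162*y + 24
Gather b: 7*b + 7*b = 14*b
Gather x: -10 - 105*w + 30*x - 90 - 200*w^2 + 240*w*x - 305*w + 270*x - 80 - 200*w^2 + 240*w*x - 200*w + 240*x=-400*w^2 - 610*w + x*(480*w + 540) - 180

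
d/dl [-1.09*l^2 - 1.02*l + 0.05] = -2.18*l - 1.02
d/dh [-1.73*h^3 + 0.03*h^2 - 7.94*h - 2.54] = -5.19*h^2 + 0.06*h - 7.94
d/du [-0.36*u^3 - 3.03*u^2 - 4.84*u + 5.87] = -1.08*u^2 - 6.06*u - 4.84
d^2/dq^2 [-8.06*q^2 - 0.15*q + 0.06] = -16.1200000000000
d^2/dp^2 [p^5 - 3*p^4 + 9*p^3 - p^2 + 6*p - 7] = 20*p^3 - 36*p^2 + 54*p - 2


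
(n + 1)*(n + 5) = n^2 + 6*n + 5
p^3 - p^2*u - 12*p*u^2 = p*(p - 4*u)*(p + 3*u)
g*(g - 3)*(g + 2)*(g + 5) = g^4 + 4*g^3 - 11*g^2 - 30*g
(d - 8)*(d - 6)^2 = d^3 - 20*d^2 + 132*d - 288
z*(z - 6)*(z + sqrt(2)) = z^3 - 6*z^2 + sqrt(2)*z^2 - 6*sqrt(2)*z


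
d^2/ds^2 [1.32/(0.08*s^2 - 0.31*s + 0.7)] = (-0.016896*s^2 + 0.065472*s + 1.32*(0.16*s - 0.31)*(0.32*s - 0.62) - 0.14784)/(0.08*s^2 - 0.31*s + 0.7)^3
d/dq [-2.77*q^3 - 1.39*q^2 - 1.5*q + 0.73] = -8.31*q^2 - 2.78*q - 1.5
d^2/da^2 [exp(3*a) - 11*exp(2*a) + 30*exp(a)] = (9*exp(2*a) - 44*exp(a) + 30)*exp(a)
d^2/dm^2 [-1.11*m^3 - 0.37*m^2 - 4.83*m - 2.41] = -6.66*m - 0.74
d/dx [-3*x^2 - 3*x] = -6*x - 3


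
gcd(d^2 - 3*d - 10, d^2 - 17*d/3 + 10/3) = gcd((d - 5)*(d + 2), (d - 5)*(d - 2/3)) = d - 5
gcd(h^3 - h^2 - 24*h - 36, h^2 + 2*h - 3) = h + 3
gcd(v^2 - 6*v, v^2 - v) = v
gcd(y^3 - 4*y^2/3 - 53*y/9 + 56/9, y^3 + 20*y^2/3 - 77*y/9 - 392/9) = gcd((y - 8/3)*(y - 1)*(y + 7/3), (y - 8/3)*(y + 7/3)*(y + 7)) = y^2 - y/3 - 56/9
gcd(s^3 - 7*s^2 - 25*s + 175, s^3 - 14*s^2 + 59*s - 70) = s^2 - 12*s + 35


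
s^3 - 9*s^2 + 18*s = s*(s - 6)*(s - 3)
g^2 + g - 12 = (g - 3)*(g + 4)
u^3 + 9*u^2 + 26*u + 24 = (u + 2)*(u + 3)*(u + 4)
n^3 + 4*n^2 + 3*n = n*(n + 1)*(n + 3)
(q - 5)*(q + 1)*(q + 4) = q^3 - 21*q - 20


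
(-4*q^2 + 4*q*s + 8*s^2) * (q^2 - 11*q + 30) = -4*q^4 + 4*q^3*s + 44*q^3 + 8*q^2*s^2 - 44*q^2*s - 120*q^2 - 88*q*s^2 + 120*q*s + 240*s^2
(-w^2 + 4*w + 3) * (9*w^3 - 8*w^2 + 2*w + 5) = -9*w^5 + 44*w^4 - 7*w^3 - 21*w^2 + 26*w + 15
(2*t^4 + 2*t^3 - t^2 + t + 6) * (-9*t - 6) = -18*t^5 - 30*t^4 - 3*t^3 - 3*t^2 - 60*t - 36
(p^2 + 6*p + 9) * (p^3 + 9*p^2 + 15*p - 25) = p^5 + 15*p^4 + 78*p^3 + 146*p^2 - 15*p - 225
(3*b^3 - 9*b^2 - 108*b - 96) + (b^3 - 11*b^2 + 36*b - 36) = 4*b^3 - 20*b^2 - 72*b - 132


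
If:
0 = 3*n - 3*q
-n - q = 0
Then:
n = 0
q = 0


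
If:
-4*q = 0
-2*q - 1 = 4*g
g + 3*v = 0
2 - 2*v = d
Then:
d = 11/6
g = -1/4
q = 0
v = 1/12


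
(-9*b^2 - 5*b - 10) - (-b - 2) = -9*b^2 - 4*b - 8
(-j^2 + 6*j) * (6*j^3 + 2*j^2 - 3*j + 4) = -6*j^5 + 34*j^4 + 15*j^3 - 22*j^2 + 24*j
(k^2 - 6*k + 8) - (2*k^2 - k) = -k^2 - 5*k + 8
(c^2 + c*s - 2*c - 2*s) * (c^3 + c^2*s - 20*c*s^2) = c^5 + 2*c^4*s - 2*c^4 - 19*c^3*s^2 - 4*c^3*s - 20*c^2*s^3 + 38*c^2*s^2 + 40*c*s^3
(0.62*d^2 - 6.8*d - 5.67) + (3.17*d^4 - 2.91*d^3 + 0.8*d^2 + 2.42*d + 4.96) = 3.17*d^4 - 2.91*d^3 + 1.42*d^2 - 4.38*d - 0.71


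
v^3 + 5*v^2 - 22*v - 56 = (v - 4)*(v + 2)*(v + 7)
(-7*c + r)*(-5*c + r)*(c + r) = 35*c^3 + 23*c^2*r - 11*c*r^2 + r^3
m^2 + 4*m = m*(m + 4)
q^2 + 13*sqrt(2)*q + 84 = (q + 6*sqrt(2))*(q + 7*sqrt(2))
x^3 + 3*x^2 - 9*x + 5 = (x - 1)^2*(x + 5)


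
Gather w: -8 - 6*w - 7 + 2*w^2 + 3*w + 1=2*w^2 - 3*w - 14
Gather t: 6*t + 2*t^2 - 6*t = 2*t^2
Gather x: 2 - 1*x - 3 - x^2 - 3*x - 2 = -x^2 - 4*x - 3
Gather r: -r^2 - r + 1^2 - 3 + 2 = -r^2 - r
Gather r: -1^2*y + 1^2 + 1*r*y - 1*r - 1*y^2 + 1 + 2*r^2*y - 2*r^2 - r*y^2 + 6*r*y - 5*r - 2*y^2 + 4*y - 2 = r^2*(2*y - 2) + r*(-y^2 + 7*y - 6) - 3*y^2 + 3*y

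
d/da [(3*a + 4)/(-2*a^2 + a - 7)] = (-6*a^2 + 3*a + (3*a + 4)*(4*a - 1) - 21)/(2*a^2 - a + 7)^2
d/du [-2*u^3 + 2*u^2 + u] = -6*u^2 + 4*u + 1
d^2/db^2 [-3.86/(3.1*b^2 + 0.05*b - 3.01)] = (74.1892*b^2 + 1.1966*b - 3.86*(6.2*b + 0.05)*(12.4*b + 0.1) - 72.03532)/(3.1*b^2 + 0.05*b - 3.01)^3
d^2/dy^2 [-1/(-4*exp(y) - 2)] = (2*exp(y) - 1)*exp(y)/(2*exp(y) + 1)^3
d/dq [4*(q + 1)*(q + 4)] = 8*q + 20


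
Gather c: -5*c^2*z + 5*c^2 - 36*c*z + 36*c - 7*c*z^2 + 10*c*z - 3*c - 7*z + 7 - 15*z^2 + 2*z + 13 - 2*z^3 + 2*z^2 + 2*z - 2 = c^2*(5 - 5*z) + c*(-7*z^2 - 26*z + 33) - 2*z^3 - 13*z^2 - 3*z + 18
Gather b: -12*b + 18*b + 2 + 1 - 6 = 6*b - 3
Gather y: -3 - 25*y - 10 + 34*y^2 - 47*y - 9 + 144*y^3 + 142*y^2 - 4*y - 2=144*y^3 + 176*y^2 - 76*y - 24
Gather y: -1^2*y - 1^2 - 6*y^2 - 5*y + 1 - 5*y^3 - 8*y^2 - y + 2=-5*y^3 - 14*y^2 - 7*y + 2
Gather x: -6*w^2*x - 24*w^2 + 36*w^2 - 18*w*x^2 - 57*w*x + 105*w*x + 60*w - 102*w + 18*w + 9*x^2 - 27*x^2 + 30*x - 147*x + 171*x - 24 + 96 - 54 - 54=12*w^2 - 24*w + x^2*(-18*w - 18) + x*(-6*w^2 + 48*w + 54) - 36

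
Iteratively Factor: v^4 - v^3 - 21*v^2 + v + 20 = (v - 5)*(v^3 + 4*v^2 - v - 4) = (v - 5)*(v + 4)*(v^2 - 1) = (v - 5)*(v - 1)*(v + 4)*(v + 1)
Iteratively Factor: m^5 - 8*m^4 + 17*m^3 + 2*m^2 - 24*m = (m - 3)*(m^4 - 5*m^3 + 2*m^2 + 8*m) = m*(m - 3)*(m^3 - 5*m^2 + 2*m + 8) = m*(m - 3)*(m + 1)*(m^2 - 6*m + 8) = m*(m - 3)*(m - 2)*(m + 1)*(m - 4)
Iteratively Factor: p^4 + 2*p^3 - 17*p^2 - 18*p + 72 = (p - 3)*(p^3 + 5*p^2 - 2*p - 24) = (p - 3)*(p + 4)*(p^2 + p - 6) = (p - 3)*(p + 3)*(p + 4)*(p - 2)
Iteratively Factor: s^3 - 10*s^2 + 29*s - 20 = (s - 5)*(s^2 - 5*s + 4) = (s - 5)*(s - 4)*(s - 1)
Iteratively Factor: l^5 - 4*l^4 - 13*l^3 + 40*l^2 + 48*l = (l + 3)*(l^4 - 7*l^3 + 8*l^2 + 16*l) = (l - 4)*(l + 3)*(l^3 - 3*l^2 - 4*l) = (l - 4)*(l + 1)*(l + 3)*(l^2 - 4*l) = (l - 4)^2*(l + 1)*(l + 3)*(l)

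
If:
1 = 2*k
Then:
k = 1/2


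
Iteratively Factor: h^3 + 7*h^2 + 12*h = (h + 4)*(h^2 + 3*h) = h*(h + 4)*(h + 3)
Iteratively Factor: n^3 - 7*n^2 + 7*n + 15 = (n - 3)*(n^2 - 4*n - 5) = (n - 3)*(n + 1)*(n - 5)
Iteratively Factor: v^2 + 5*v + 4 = (v + 4)*(v + 1)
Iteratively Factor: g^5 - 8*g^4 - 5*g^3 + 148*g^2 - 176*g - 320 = (g + 4)*(g^4 - 12*g^3 + 43*g^2 - 24*g - 80) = (g - 4)*(g + 4)*(g^3 - 8*g^2 + 11*g + 20) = (g - 5)*(g - 4)*(g + 4)*(g^2 - 3*g - 4) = (g - 5)*(g - 4)^2*(g + 4)*(g + 1)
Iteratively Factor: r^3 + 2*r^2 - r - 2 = (r + 2)*(r^2 - 1) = (r - 1)*(r + 2)*(r + 1)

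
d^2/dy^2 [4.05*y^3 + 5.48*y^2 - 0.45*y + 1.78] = 24.3*y + 10.96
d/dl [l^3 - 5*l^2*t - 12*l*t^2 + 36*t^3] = 3*l^2 - 10*l*t - 12*t^2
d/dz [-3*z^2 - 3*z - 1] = -6*z - 3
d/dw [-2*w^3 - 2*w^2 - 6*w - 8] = -6*w^2 - 4*w - 6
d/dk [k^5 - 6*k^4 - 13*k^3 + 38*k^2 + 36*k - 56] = 5*k^4 - 24*k^3 - 39*k^2 + 76*k + 36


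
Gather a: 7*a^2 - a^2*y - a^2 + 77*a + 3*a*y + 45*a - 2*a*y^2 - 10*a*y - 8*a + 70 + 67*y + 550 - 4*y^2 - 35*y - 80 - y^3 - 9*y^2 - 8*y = a^2*(6 - y) + a*(-2*y^2 - 7*y + 114) - y^3 - 13*y^2 + 24*y + 540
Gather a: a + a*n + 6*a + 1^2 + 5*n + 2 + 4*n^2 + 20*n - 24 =a*(n + 7) + 4*n^2 + 25*n - 21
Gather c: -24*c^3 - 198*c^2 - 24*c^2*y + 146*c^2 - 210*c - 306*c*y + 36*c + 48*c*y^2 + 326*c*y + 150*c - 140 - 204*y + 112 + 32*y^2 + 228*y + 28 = -24*c^3 + c^2*(-24*y - 52) + c*(48*y^2 + 20*y - 24) + 32*y^2 + 24*y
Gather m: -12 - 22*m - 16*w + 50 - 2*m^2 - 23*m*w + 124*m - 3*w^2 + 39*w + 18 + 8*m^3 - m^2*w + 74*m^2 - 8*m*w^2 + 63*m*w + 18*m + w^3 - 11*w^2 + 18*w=8*m^3 + m^2*(72 - w) + m*(-8*w^2 + 40*w + 120) + w^3 - 14*w^2 + 41*w + 56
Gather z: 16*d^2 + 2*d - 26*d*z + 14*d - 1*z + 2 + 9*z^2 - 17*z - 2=16*d^2 + 16*d + 9*z^2 + z*(-26*d - 18)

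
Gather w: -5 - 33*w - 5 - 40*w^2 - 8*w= -40*w^2 - 41*w - 10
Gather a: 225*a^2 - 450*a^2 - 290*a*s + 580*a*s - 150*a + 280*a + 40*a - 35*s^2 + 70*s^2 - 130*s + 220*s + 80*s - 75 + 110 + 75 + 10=-225*a^2 + a*(290*s + 170) + 35*s^2 + 170*s + 120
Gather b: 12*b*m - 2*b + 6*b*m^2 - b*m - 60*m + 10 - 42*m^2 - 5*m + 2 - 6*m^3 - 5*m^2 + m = b*(6*m^2 + 11*m - 2) - 6*m^3 - 47*m^2 - 64*m + 12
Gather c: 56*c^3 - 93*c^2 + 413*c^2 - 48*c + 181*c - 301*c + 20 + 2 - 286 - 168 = 56*c^3 + 320*c^2 - 168*c - 432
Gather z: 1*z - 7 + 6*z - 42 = 7*z - 49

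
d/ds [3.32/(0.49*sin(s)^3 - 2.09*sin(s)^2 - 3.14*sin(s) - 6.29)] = (-4.8804*sin(s)^2 + 13.8776*sin(s) + 10.4248)*cos(s)/(-0.49*sin(s)^3 + 2.09*sin(s)^2 + 3.14*sin(s) + 6.29)^2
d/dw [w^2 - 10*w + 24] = 2*w - 10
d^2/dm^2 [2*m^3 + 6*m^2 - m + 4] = 12*m + 12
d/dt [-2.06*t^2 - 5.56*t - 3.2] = -4.12*t - 5.56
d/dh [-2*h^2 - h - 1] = -4*h - 1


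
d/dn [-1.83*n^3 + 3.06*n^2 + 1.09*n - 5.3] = -5.49*n^2 + 6.12*n + 1.09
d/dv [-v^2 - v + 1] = -2*v - 1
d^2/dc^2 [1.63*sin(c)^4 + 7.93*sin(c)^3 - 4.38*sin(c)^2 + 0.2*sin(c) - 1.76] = -26.08*sin(c)^4 - 71.37*sin(c)^3 + 37.08*sin(c)^2 + 47.38*sin(c) - 8.76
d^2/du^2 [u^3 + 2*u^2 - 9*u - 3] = 6*u + 4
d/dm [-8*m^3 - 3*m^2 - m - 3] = -24*m^2 - 6*m - 1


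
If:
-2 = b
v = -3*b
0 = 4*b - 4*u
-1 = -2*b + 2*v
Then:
No Solution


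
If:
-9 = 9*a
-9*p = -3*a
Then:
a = -1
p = -1/3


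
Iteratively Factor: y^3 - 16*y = (y + 4)*(y^2 - 4*y) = y*(y + 4)*(y - 4)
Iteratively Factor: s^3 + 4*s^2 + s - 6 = (s + 2)*(s^2 + 2*s - 3) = (s - 1)*(s + 2)*(s + 3)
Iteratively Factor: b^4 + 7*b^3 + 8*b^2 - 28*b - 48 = (b - 2)*(b^3 + 9*b^2 + 26*b + 24) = (b - 2)*(b + 2)*(b^2 + 7*b + 12) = (b - 2)*(b + 2)*(b + 4)*(b + 3)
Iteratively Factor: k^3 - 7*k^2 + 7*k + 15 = (k + 1)*(k^2 - 8*k + 15) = (k - 3)*(k + 1)*(k - 5)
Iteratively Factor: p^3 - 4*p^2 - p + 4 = (p + 1)*(p^2 - 5*p + 4) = (p - 4)*(p + 1)*(p - 1)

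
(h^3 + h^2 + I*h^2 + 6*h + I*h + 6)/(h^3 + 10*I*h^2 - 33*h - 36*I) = (h^2 + h*(1 - 2*I) - 2*I)/(h^2 + 7*I*h - 12)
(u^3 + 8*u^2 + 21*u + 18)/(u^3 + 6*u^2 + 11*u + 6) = (u + 3)/(u + 1)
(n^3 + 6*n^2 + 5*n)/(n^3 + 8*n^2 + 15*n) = (n + 1)/(n + 3)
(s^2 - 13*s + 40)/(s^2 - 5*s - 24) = (s - 5)/(s + 3)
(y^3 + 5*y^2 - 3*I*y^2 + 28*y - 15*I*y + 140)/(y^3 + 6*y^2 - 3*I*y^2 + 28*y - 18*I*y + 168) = (y + 5)/(y + 6)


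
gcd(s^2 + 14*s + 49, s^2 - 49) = s + 7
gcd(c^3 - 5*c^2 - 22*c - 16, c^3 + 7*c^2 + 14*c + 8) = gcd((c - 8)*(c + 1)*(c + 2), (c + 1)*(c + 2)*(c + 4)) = c^2 + 3*c + 2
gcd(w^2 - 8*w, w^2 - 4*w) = w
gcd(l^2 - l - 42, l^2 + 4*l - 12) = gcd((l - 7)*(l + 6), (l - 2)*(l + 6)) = l + 6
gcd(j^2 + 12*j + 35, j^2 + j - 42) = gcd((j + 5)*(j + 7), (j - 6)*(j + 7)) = j + 7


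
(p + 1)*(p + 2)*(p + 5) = p^3 + 8*p^2 + 17*p + 10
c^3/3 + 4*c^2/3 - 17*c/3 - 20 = (c/3 + 1)*(c - 4)*(c + 5)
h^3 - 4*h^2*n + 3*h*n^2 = h*(h - 3*n)*(h - n)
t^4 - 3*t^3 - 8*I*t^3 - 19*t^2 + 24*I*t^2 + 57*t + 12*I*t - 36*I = (t - 3)*(t - 4*I)*(t - 3*I)*(t - I)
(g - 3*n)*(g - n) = g^2 - 4*g*n + 3*n^2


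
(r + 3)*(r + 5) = r^2 + 8*r + 15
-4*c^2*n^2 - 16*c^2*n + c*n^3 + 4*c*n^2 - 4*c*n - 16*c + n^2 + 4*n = (-4*c + n)*(n + 4)*(c*n + 1)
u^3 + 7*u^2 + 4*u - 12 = (u - 1)*(u + 2)*(u + 6)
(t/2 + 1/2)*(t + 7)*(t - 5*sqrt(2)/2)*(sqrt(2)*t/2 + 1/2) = sqrt(2)*t^4/4 - t^3 + 2*sqrt(2)*t^3 - 8*t^2 + 9*sqrt(2)*t^2/8 - 5*sqrt(2)*t - 7*t - 35*sqrt(2)/8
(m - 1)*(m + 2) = m^2 + m - 2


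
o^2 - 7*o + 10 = (o - 5)*(o - 2)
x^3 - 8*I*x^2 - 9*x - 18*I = (x - 6*I)*(x - 3*I)*(x + I)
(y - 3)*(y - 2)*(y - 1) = y^3 - 6*y^2 + 11*y - 6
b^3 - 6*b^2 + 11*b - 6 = (b - 3)*(b - 2)*(b - 1)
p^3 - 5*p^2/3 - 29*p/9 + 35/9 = (p - 7/3)*(p - 1)*(p + 5/3)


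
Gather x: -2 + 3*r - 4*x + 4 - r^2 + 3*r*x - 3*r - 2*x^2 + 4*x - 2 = -r^2 + 3*r*x - 2*x^2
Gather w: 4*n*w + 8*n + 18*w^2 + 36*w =8*n + 18*w^2 + w*(4*n + 36)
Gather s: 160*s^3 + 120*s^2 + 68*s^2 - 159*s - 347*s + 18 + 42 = 160*s^3 + 188*s^2 - 506*s + 60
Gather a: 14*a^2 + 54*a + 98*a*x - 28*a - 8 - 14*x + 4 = 14*a^2 + a*(98*x + 26) - 14*x - 4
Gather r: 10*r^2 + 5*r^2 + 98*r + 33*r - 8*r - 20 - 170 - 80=15*r^2 + 123*r - 270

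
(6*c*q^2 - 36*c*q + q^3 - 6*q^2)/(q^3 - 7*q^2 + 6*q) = (6*c + q)/(q - 1)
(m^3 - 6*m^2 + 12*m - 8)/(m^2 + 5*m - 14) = (m^2 - 4*m + 4)/(m + 7)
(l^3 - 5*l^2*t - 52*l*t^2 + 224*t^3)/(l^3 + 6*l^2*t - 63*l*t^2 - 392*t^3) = (l - 4*t)/(l + 7*t)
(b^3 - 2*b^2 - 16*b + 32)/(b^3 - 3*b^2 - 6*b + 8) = (b^2 + 2*b - 8)/(b^2 + b - 2)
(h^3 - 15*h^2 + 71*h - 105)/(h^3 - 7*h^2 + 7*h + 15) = (h - 7)/(h + 1)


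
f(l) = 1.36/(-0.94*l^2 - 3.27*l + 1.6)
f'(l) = 1.36*(1.88*l + 3.27)/(-0.94*l^2 - 3.27*l + 1.6)^2 = (2.5568*l + 4.4472)/(0.94*l^2 + 3.27*l - 1.6)^2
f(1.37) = -0.29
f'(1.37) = 0.37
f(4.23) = -0.05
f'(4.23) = 0.02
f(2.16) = -0.14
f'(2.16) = 0.10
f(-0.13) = 0.68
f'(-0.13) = 1.02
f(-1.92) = 0.31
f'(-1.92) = -0.02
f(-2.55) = 0.36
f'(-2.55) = -0.14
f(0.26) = 1.98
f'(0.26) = 10.85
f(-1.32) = 0.32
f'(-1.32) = 0.06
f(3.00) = -0.08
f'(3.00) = 0.04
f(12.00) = -0.01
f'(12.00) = 0.00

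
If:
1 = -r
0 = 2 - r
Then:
No Solution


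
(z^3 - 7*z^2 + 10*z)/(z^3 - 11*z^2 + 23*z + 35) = z*(z - 2)/(z^2 - 6*z - 7)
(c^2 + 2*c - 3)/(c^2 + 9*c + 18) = (c - 1)/(c + 6)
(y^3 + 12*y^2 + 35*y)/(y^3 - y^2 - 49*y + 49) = y*(y + 5)/(y^2 - 8*y + 7)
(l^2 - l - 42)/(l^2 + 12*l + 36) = (l - 7)/(l + 6)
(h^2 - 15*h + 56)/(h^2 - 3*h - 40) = (h - 7)/(h + 5)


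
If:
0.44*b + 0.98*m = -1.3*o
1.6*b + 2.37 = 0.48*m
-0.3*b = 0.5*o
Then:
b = -1.65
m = -0.57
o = 0.99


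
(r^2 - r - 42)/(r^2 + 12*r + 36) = (r - 7)/(r + 6)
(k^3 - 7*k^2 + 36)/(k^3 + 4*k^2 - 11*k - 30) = (k - 6)/(k + 5)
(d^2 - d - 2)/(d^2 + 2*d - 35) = (d^2 - d - 2)/(d^2 + 2*d - 35)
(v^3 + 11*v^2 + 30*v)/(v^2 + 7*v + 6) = v*(v + 5)/(v + 1)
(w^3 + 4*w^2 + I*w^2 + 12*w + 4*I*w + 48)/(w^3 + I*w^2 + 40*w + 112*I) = (w^2 + w*(4 - 3*I) - 12*I)/(w^2 - 3*I*w + 28)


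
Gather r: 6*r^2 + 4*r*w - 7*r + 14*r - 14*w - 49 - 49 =6*r^2 + r*(4*w + 7) - 14*w - 98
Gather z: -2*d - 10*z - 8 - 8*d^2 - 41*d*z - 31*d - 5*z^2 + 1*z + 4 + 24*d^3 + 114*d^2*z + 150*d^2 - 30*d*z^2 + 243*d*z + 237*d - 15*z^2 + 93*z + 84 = 24*d^3 + 142*d^2 + 204*d + z^2*(-30*d - 20) + z*(114*d^2 + 202*d + 84) + 80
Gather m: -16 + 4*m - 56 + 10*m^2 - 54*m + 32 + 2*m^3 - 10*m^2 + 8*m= 2*m^3 - 42*m - 40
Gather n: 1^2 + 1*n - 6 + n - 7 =2*n - 12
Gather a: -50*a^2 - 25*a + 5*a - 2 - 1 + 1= -50*a^2 - 20*a - 2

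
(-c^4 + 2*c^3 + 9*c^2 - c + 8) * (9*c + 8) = -9*c^5 + 10*c^4 + 97*c^3 + 63*c^2 + 64*c + 64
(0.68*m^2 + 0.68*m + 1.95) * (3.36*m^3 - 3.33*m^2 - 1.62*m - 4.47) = 2.2848*m^5 + 0.0204*m^4 + 3.186*m^3 - 10.6347*m^2 - 6.1986*m - 8.7165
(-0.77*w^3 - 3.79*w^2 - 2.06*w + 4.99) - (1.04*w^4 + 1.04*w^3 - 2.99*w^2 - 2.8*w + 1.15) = -1.04*w^4 - 1.81*w^3 - 0.8*w^2 + 0.74*w + 3.84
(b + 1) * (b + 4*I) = b^2 + b + 4*I*b + 4*I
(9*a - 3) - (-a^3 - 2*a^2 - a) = a^3 + 2*a^2 + 10*a - 3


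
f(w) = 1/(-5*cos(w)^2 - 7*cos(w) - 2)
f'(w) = (-10*sin(w)*cos(w) - 7*sin(w))/(-5*cos(w)^2 - 7*cos(w) - 2)^2 = -(10*cos(w) + 7)*sin(w)/(5*cos(w)^2 + 7*cos(w) + 2)^2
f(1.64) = -0.65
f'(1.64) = -2.65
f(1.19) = -0.19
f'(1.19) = -0.36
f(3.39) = 11.45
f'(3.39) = -86.73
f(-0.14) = -0.07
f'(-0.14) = 0.01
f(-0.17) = -0.07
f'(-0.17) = 0.02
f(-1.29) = -0.23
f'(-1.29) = 0.50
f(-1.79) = -1.40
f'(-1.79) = 9.23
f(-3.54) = 4.90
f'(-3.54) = 20.61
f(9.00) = 4.40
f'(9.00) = 16.87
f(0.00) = -0.07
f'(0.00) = 0.00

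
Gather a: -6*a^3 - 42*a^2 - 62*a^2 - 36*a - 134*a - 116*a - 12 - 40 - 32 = -6*a^3 - 104*a^2 - 286*a - 84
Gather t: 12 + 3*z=3*z + 12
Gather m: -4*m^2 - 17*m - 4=-4*m^2 - 17*m - 4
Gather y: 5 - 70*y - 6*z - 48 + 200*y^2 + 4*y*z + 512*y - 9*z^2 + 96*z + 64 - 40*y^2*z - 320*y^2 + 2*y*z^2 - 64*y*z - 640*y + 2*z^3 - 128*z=y^2*(-40*z - 120) + y*(2*z^2 - 60*z - 198) + 2*z^3 - 9*z^2 - 38*z + 21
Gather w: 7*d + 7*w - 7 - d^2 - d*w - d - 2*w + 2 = -d^2 + 6*d + w*(5 - d) - 5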